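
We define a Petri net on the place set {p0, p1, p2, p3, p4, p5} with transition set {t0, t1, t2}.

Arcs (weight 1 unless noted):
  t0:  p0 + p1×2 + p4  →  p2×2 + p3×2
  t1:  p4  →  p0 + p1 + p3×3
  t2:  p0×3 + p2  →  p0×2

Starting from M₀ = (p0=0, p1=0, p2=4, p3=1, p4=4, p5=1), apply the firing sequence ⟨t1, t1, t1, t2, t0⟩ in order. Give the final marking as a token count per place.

step 1: fire t1:  (p0=0, p1=0, p2=4, p3=1, p4=4, p5=1) → (p0=1, p1=1, p2=4, p3=4, p4=3, p5=1)
step 2: fire t1:  (p0=1, p1=1, p2=4, p3=4, p4=3, p5=1) → (p0=2, p1=2, p2=4, p3=7, p4=2, p5=1)
step 3: fire t1:  (p0=2, p1=2, p2=4, p3=7, p4=2, p5=1) → (p0=3, p1=3, p2=4, p3=10, p4=1, p5=1)
step 4: fire t2:  (p0=3, p1=3, p2=4, p3=10, p4=1, p5=1) → (p0=2, p1=3, p2=3, p3=10, p4=1, p5=1)
step 5: fire t0:  (p0=2, p1=3, p2=3, p3=10, p4=1, p5=1) → (p0=1, p1=1, p2=5, p3=12, p4=0, p5=1)

(p0=1, p1=1, p2=5, p3=12, p4=0, p5=1)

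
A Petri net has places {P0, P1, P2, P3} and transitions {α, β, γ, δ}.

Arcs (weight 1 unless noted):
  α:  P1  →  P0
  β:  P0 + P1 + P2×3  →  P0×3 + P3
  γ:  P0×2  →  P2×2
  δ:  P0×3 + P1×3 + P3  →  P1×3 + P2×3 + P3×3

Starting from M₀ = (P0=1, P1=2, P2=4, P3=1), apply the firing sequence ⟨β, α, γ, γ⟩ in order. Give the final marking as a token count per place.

step 1: fire β:  (P0=1, P1=2, P2=4, P3=1) → (P0=3, P1=1, P2=1, P3=2)
step 2: fire α:  (P0=3, P1=1, P2=1, P3=2) → (P0=4, P1=0, P2=1, P3=2)
step 3: fire γ:  (P0=4, P1=0, P2=1, P3=2) → (P0=2, P1=0, P2=3, P3=2)
step 4: fire γ:  (P0=2, P1=0, P2=3, P3=2) → (P0=0, P1=0, P2=5, P3=2)

(P0=0, P1=0, P2=5, P3=2)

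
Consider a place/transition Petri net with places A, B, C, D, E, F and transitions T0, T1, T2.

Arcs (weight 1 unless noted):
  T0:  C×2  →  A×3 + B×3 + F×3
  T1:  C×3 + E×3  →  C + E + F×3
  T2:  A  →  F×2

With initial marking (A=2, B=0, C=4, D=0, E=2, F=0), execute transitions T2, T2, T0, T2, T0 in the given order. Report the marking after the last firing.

(A=5, B=6, C=0, D=0, E=2, F=12)

step 1: fire T2:  (A=2, B=0, C=4, D=0, E=2, F=0) → (A=1, B=0, C=4, D=0, E=2, F=2)
step 2: fire T2:  (A=1, B=0, C=4, D=0, E=2, F=2) → (A=0, B=0, C=4, D=0, E=2, F=4)
step 3: fire T0:  (A=0, B=0, C=4, D=0, E=2, F=4) → (A=3, B=3, C=2, D=0, E=2, F=7)
step 4: fire T2:  (A=3, B=3, C=2, D=0, E=2, F=7) → (A=2, B=3, C=2, D=0, E=2, F=9)
step 5: fire T0:  (A=2, B=3, C=2, D=0, E=2, F=9) → (A=5, B=6, C=0, D=0, E=2, F=12)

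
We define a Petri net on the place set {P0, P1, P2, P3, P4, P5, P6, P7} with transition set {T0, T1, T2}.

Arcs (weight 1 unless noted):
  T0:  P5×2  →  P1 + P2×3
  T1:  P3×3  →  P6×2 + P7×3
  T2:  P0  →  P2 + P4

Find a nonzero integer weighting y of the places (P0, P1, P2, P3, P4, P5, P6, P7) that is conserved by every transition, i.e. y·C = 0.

y = (P0:1, P1:-3, P2:1, P3:0, P4:0, P5:0, P6:0, P7:0)

Incidence matrix C (rows=places, cols=transitions):
       T0   T1   T2
   P0   0    0   -1
   P1   1    0    0
   P2   3    0    1
   P3   0   -3    0
   P4   0    0    1
   P5  -2    0    0
   P6   0    2    0
   P7   0    3    0

Candidate y = [1, -3, 1, 0, 0, 0, 0, 0]; check y·C column-wise:
  col T0: 1·0 + -3·1 + 1·3 + 0·-2 = 0
  col T1: 1·0 + -3·0 + 1·0 + 0·-3 + 0·2 + 0·3 = 0
  col T2: 1·-1 + -3·0 + 1·1 + 0·1 = 0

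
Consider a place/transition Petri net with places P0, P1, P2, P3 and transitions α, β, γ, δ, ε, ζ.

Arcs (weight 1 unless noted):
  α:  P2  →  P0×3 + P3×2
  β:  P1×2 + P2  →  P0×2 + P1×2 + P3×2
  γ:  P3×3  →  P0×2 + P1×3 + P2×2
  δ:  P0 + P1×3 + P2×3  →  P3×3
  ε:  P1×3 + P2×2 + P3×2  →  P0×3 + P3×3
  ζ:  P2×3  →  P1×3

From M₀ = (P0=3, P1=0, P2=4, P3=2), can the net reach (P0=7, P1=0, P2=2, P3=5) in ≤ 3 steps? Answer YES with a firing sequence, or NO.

NO — not reachable within 3 firings

depth 0: 1 marking
depth 1: 3 markings reached so far
depth 2: 7 markings reached so far
depth 3: 13 markings reached so far
target is not among the 13 markings reachable within 3 steps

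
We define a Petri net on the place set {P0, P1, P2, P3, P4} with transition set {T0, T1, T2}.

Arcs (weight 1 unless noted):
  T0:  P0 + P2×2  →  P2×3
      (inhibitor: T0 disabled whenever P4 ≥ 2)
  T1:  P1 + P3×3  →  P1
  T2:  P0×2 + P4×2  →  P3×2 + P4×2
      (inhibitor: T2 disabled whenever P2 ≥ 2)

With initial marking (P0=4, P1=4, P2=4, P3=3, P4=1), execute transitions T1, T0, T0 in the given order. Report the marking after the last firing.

(P0=2, P1=4, P2=6, P3=0, P4=1)

step 1: fire T1:  (P0=4, P1=4, P2=4, P3=3, P4=1) → (P0=4, P1=4, P2=4, P3=0, P4=1)
step 2: fire T0:  (P0=4, P1=4, P2=4, P3=0, P4=1) → (P0=3, P1=4, P2=5, P3=0, P4=1)
step 3: fire T0:  (P0=3, P1=4, P2=5, P3=0, P4=1) → (P0=2, P1=4, P2=6, P3=0, P4=1)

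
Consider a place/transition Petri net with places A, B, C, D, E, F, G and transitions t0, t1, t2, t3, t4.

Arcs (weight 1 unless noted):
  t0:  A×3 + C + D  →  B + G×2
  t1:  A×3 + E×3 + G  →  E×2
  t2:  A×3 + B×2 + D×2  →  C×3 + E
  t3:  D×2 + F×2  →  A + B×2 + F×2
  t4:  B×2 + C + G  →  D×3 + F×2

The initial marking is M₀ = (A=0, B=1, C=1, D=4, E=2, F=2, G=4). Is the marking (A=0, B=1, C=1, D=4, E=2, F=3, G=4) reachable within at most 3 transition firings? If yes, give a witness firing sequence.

NO — not reachable within 3 firings

depth 0: 1 marking
depth 1: 2 markings reached so far
depth 2: 4 markings reached so far
depth 3: 5 markings reached so far
target is not among the 5 markings reachable within 3 steps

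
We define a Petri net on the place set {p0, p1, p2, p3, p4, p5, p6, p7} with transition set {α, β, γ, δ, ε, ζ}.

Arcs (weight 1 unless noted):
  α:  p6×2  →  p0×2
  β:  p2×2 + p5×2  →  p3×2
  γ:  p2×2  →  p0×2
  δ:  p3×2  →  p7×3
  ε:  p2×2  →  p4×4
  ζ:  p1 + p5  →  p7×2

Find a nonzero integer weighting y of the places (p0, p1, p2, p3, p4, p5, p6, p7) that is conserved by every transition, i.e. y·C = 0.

y = (p0:2, p1:2, p2:2, p3:0, p4:1, p5:-2, p6:2, p7:0)

Incidence matrix C (rows=places, cols=transitions):
        α    β    γ    δ    ε    ζ
   p0   2    0    2    0    0    0
   p1   0    0    0    0    0   -1
   p2   0   -2   -2    0   -2    0
   p3   0    2    0   -2    0    0
   p4   0    0    0    0    4    0
   p5   0   -2    0    0    0   -1
   p6  -2    0    0    0    0    0
   p7   0    0    0    3    0    2

Candidate y = [2, 2, 2, 0, 1, -2, 2, 0]; check y·C column-wise:
  col α: 2·2 + 2·0 + 2·0 + 1·0 + -2·0 + 2·-2 = 0
  col β: 2·0 + 2·0 + 2·-2 + 0·2 + 1·0 + -2·-2 + 2·0 = 0
  col γ: 2·2 + 2·0 + 2·-2 + 1·0 + -2·0 + 2·0 = 0
  col δ: 2·0 + 2·0 + 2·0 + 0·-2 + 1·0 + -2·0 + 2·0 + 0·3 = 0
  col ε: 2·0 + 2·0 + 2·-2 + 1·4 + -2·0 + 2·0 = 0
  col ζ: 2·0 + 2·-1 + 2·0 + 1·0 + -2·-1 + 2·0 + 0·2 = 0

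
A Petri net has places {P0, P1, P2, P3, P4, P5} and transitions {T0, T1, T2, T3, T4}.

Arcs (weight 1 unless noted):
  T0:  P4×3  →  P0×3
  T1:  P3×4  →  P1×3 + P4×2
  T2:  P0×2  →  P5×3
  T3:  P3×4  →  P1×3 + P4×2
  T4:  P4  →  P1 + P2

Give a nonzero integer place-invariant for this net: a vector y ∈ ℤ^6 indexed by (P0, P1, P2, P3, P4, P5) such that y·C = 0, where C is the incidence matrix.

Incidence matrix C (rows=places, cols=transitions):
       T0   T1   T2   T3   T4
   P0   3    0   -2    0    0
   P1   0    3    0    3    1
   P2   0    0    0    0    1
   P3   0   -4    0   -4    0
   P4  -3    2    0    2   -1
   P5   0    0    3    0    0

Candidate y = [0, 4, -4, 3, 0, 0]; check y·C column-wise:
  col T0: 0·3 + 4·0 + -4·0 + 3·0 + 0·-3 = 0
  col T1: 4·3 + -4·0 + 3·-4 + 0·2 = 0
  col T2: 0·-2 + 4·0 + -4·0 + 3·0 + 0·3 = 0
  col T3: 4·3 + -4·0 + 3·-4 + 0·2 = 0
  col T4: 4·1 + -4·1 + 3·0 + 0·-1 = 0

y = (P0:0, P1:4, P2:-4, P3:3, P4:0, P5:0)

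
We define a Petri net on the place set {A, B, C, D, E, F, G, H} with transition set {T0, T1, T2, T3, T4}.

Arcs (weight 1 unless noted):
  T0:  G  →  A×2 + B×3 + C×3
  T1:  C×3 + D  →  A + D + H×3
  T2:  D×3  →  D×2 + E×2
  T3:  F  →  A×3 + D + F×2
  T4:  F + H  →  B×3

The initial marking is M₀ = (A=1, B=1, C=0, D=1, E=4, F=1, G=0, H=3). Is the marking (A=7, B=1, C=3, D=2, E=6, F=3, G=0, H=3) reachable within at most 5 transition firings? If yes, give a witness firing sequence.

NO — not reachable within 5 firings

depth 0: 1 marking
depth 1: 3 markings reached so far
depth 2: 5 markings reached so far
depth 3: 9 markings reached so far
depth 4: 14 markings reached so far
depth 5: 22 markings reached so far
target is not among the 22 markings reachable within 5 steps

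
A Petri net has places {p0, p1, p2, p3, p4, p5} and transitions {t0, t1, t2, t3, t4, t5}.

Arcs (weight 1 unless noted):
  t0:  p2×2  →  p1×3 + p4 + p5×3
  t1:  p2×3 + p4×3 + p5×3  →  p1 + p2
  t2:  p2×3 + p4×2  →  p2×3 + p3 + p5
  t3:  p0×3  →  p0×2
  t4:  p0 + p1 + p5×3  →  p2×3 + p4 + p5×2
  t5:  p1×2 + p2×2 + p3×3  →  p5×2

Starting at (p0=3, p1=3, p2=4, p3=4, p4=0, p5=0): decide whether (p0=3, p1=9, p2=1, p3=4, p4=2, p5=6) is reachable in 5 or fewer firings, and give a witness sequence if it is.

NO — not reachable within 5 firings

depth 0: 1 marking
depth 1: 4 markings reached so far
depth 2: 9 markings reached so far
depth 3: 15 markings reached so far
depth 4: 26 markings reached so far
depth 5: 44 markings reached so far
target is not among the 44 markings reachable within 5 steps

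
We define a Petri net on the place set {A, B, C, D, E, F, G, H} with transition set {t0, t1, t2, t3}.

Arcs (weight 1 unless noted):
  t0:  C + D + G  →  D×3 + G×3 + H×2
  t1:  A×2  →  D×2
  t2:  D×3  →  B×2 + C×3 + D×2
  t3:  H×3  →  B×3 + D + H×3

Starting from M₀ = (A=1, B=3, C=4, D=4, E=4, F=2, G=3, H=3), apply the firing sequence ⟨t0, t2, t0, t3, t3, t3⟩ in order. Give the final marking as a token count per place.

step 1: fire t0:  (A=1, B=3, C=4, D=4, E=4, F=2, G=3, H=3) → (A=1, B=3, C=3, D=6, E=4, F=2, G=5, H=5)
step 2: fire t2:  (A=1, B=3, C=3, D=6, E=4, F=2, G=5, H=5) → (A=1, B=5, C=6, D=5, E=4, F=2, G=5, H=5)
step 3: fire t0:  (A=1, B=5, C=6, D=5, E=4, F=2, G=5, H=5) → (A=1, B=5, C=5, D=7, E=4, F=2, G=7, H=7)
step 4: fire t3:  (A=1, B=5, C=5, D=7, E=4, F=2, G=7, H=7) → (A=1, B=8, C=5, D=8, E=4, F=2, G=7, H=7)
step 5: fire t3:  (A=1, B=8, C=5, D=8, E=4, F=2, G=7, H=7) → (A=1, B=11, C=5, D=9, E=4, F=2, G=7, H=7)
step 6: fire t3:  (A=1, B=11, C=5, D=9, E=4, F=2, G=7, H=7) → (A=1, B=14, C=5, D=10, E=4, F=2, G=7, H=7)

(A=1, B=14, C=5, D=10, E=4, F=2, G=7, H=7)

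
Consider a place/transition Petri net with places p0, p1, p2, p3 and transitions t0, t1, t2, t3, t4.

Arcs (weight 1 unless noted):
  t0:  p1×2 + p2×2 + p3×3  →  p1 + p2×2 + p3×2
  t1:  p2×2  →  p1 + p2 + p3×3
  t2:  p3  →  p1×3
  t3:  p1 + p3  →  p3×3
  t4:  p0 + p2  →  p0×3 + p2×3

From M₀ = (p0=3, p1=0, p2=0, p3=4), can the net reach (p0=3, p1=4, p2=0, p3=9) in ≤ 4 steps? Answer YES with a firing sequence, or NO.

depth 0: 1 marking
depth 1: 2 markings reached so far
depth 2: 4 markings reached so far
depth 3: 7 markings reached so far
depth 4: 11 markings reached so far
target is not among the 11 markings reachable within 4 steps

NO — not reachable within 4 firings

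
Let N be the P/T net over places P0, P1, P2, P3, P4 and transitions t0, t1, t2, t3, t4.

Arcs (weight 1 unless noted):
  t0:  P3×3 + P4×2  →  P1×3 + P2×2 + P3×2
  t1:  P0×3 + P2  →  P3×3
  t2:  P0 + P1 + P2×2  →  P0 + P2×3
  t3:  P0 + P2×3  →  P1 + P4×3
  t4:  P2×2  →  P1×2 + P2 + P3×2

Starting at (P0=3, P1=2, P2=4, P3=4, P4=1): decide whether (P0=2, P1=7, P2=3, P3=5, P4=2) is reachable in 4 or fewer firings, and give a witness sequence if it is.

step 1: fire t2:  (P0=3, P1=2, P2=4, P3=4, P4=1) → (P0=3, P1=1, P2=5, P3=4, P4=1)
step 2: fire t3:  (P0=3, P1=1, P2=5, P3=4, P4=1) → (P0=2, P1=2, P2=2, P3=4, P4=4)
step 3: fire t0:  (P0=2, P1=2, P2=2, P3=4, P4=4) → (P0=2, P1=5, P2=4, P3=3, P4=2)
step 4: fire t4:  (P0=2, P1=5, P2=4, P3=3, P4=2) → (P0=2, P1=7, P2=3, P3=5, P4=2)

YES — reachable via ⟨t2, t3, t0, t4⟩ (4 firings)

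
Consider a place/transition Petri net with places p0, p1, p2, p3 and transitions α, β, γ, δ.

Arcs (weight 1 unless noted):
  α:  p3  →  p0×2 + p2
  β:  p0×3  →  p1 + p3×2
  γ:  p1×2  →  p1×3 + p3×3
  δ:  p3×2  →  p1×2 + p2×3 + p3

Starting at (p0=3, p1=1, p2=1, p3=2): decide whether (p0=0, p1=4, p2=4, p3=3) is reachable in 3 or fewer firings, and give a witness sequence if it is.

YES — reachable via ⟨β, δ⟩ (2 firings)

step 1: fire β:  (p0=3, p1=1, p2=1, p3=2) → (p0=0, p1=2, p2=1, p3=4)
step 2: fire δ:  (p0=0, p1=2, p2=1, p3=4) → (p0=0, p1=4, p2=4, p3=3)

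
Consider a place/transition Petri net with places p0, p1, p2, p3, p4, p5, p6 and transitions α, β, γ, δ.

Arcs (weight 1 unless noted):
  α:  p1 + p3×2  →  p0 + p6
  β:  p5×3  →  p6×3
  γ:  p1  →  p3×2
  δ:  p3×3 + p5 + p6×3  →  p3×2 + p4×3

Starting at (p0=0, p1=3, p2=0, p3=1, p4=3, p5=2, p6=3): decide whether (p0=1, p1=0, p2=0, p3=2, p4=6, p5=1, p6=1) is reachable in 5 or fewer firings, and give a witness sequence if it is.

step 1: fire γ:  (p0=0, p1=3, p2=0, p3=1, p4=3, p5=2, p6=3) → (p0=0, p1=2, p2=0, p3=3, p4=3, p5=2, p6=3)
step 2: fire α:  (p0=0, p1=2, p2=0, p3=3, p4=3, p5=2, p6=3) → (p0=1, p1=1, p2=0, p3=1, p4=3, p5=2, p6=4)
step 3: fire γ:  (p0=1, p1=1, p2=0, p3=1, p4=3, p5=2, p6=4) → (p0=1, p1=0, p2=0, p3=3, p4=3, p5=2, p6=4)
step 4: fire δ:  (p0=1, p1=0, p2=0, p3=3, p4=3, p5=2, p6=4) → (p0=1, p1=0, p2=0, p3=2, p4=6, p5=1, p6=1)

YES — reachable via ⟨γ, α, γ, δ⟩ (4 firings)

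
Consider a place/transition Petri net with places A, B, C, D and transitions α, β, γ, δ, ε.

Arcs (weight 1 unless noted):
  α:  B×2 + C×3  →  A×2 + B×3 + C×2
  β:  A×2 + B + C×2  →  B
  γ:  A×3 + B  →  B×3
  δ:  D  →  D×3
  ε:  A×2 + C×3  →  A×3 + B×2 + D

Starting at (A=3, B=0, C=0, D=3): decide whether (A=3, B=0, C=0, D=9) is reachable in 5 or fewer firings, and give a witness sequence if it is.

step 1: fire δ:  (A=3, B=0, C=0, D=3) → (A=3, B=0, C=0, D=5)
step 2: fire δ:  (A=3, B=0, C=0, D=5) → (A=3, B=0, C=0, D=7)
step 3: fire δ:  (A=3, B=0, C=0, D=7) → (A=3, B=0, C=0, D=9)

YES — reachable via ⟨δ, δ, δ⟩ (3 firings)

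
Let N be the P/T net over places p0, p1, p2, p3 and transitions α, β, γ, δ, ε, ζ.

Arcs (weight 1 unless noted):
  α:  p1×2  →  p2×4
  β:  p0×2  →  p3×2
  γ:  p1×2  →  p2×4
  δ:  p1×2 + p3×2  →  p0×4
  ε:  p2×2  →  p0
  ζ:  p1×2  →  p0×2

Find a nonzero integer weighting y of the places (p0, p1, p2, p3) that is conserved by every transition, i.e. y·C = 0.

Incidence matrix C (rows=places, cols=transitions):
        α    β    γ    δ    ε    ζ
   p0   0   -2    0    4    1    2
   p1  -2    0   -2   -2    0   -2
   p2   4    0    4    0   -2    0
   p3   0    2    0   -2    0    0

Candidate y = [2, 2, 1, 2]; check y·C column-wise:
  col α: 2·0 + 2·-2 + 1·4 + 2·0 = 0
  col β: 2·-2 + 2·0 + 1·0 + 2·2 = 0
  col γ: 2·0 + 2·-2 + 1·4 + 2·0 = 0
  col δ: 2·4 + 2·-2 + 1·0 + 2·-2 = 0
  col ε: 2·1 + 2·0 + 1·-2 + 2·0 = 0
  col ζ: 2·2 + 2·-2 + 1·0 + 2·0 = 0

y = (p0:2, p1:2, p2:1, p3:2)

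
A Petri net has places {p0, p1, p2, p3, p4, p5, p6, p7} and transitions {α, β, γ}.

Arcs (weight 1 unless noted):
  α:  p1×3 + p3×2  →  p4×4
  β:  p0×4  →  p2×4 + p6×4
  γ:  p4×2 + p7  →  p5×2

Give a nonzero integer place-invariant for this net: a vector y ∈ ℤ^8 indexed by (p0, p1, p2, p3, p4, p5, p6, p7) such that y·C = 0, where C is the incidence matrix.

y = (p0:1, p1:0, p2:1, p3:0, p4:0, p5:0, p6:0, p7:0)

Incidence matrix C (rows=places, cols=transitions):
        α    β    γ
   p0   0   -4    0
   p1  -3    0    0
   p2   0    4    0
   p3  -2    0    0
   p4   4    0   -2
   p5   0    0    2
   p6   0    4    0
   p7   0    0   -1

Candidate y = [1, 0, 1, 0, 0, 0, 0, 0]; check y·C column-wise:
  col α: 1·0 + 0·-3 + 1·0 + 0·-2 + 0·4 = 0
  col β: 1·-4 + 1·4 + 0·4 = 0
  col γ: 1·0 + 1·0 + 0·-2 + 0·2 + 0·-1 = 0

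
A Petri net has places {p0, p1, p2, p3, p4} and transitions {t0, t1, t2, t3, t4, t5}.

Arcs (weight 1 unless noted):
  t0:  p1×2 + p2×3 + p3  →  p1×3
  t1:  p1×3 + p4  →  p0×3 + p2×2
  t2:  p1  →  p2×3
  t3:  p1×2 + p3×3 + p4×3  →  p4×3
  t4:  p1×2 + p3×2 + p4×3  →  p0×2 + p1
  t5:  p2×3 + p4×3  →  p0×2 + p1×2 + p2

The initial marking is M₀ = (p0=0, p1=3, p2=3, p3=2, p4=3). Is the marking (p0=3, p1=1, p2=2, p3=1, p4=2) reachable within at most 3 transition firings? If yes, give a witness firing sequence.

step 1: fire t0:  (p0=0, p1=3, p2=3, p3=2, p4=3) → (p0=0, p1=4, p2=0, p3=1, p4=3)
step 2: fire t1:  (p0=0, p1=4, p2=0, p3=1, p4=3) → (p0=3, p1=1, p2=2, p3=1, p4=2)

YES — reachable via ⟨t0, t1⟩ (2 firings)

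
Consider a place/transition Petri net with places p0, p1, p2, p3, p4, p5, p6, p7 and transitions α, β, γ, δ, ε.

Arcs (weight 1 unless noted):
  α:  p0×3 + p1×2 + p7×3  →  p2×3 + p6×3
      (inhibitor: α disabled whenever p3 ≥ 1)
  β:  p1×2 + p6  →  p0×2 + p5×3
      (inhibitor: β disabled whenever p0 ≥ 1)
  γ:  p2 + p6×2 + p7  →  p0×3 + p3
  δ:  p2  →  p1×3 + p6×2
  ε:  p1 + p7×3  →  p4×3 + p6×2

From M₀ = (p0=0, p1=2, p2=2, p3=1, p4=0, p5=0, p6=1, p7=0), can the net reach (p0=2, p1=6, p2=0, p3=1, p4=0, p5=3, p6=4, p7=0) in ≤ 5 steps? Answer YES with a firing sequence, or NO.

step 1: fire β:  (p0=0, p1=2, p2=2, p3=1, p4=0, p5=0, p6=1, p7=0) → (p0=2, p1=0, p2=2, p3=1, p4=0, p5=3, p6=0, p7=0)
step 2: fire δ:  (p0=2, p1=0, p2=2, p3=1, p4=0, p5=3, p6=0, p7=0) → (p0=2, p1=3, p2=1, p3=1, p4=0, p5=3, p6=2, p7=0)
step 3: fire δ:  (p0=2, p1=3, p2=1, p3=1, p4=0, p5=3, p6=2, p7=0) → (p0=2, p1=6, p2=0, p3=1, p4=0, p5=3, p6=4, p7=0)

YES — reachable via ⟨β, δ, δ⟩ (3 firings)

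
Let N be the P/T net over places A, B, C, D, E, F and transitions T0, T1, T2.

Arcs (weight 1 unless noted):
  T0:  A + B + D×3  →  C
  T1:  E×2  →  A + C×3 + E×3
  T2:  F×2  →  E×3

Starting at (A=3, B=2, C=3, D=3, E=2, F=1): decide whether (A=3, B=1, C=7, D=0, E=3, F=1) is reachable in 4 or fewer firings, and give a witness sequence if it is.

step 1: fire T0:  (A=3, B=2, C=3, D=3, E=2, F=1) → (A=2, B=1, C=4, D=0, E=2, F=1)
step 2: fire T1:  (A=2, B=1, C=4, D=0, E=2, F=1) → (A=3, B=1, C=7, D=0, E=3, F=1)

YES — reachable via ⟨T0, T1⟩ (2 firings)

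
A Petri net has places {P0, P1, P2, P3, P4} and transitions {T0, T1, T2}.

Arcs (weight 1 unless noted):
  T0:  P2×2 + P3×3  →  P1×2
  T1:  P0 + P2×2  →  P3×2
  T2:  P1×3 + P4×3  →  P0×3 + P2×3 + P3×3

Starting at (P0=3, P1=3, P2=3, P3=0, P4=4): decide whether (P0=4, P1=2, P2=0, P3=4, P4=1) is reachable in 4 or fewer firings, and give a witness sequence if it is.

YES — reachable via ⟨T1, T2, T0, T1⟩ (4 firings)

step 1: fire T1:  (P0=3, P1=3, P2=3, P3=0, P4=4) → (P0=2, P1=3, P2=1, P3=2, P4=4)
step 2: fire T2:  (P0=2, P1=3, P2=1, P3=2, P4=4) → (P0=5, P1=0, P2=4, P3=5, P4=1)
step 3: fire T0:  (P0=5, P1=0, P2=4, P3=5, P4=1) → (P0=5, P1=2, P2=2, P3=2, P4=1)
step 4: fire T1:  (P0=5, P1=2, P2=2, P3=2, P4=1) → (P0=4, P1=2, P2=0, P3=4, P4=1)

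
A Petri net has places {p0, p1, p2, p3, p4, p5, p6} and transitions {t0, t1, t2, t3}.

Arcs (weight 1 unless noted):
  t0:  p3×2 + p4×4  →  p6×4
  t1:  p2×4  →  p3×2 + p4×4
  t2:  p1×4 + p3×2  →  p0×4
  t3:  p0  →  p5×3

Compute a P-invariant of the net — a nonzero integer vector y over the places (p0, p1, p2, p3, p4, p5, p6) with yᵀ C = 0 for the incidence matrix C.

y = (p0:0, p1:1, p2:0, p3:-2, p4:1, p5:0, p6:0)

Incidence matrix C (rows=places, cols=transitions):
       t0   t1   t2   t3
   p0   0    0    4   -1
   p1   0    0   -4    0
   p2   0   -4    0    0
   p3  -2    2   -2    0
   p4  -4    4    0    0
   p5   0    0    0    3
   p6   4    0    0    0

Candidate y = [0, 1, 0, -2, 1, 0, 0]; check y·C column-wise:
  col t0: 1·0 + -2·-2 + 1·-4 + 0·4 = 0
  col t1: 1·0 + 0·-4 + -2·2 + 1·4 = 0
  col t2: 0·4 + 1·-4 + -2·-2 + 1·0 = 0
  col t3: 0·-1 + 1·0 + -2·0 + 1·0 + 0·3 = 0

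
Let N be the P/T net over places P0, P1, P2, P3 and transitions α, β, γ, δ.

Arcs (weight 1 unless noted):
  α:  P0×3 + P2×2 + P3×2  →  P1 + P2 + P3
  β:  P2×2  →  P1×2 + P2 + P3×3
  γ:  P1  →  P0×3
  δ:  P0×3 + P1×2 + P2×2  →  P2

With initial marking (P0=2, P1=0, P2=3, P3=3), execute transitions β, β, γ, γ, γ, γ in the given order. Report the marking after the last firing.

(P0=14, P1=0, P2=1, P3=9)

step 1: fire β:  (P0=2, P1=0, P2=3, P3=3) → (P0=2, P1=2, P2=2, P3=6)
step 2: fire β:  (P0=2, P1=2, P2=2, P3=6) → (P0=2, P1=4, P2=1, P3=9)
step 3: fire γ:  (P0=2, P1=4, P2=1, P3=9) → (P0=5, P1=3, P2=1, P3=9)
step 4: fire γ:  (P0=5, P1=3, P2=1, P3=9) → (P0=8, P1=2, P2=1, P3=9)
step 5: fire γ:  (P0=8, P1=2, P2=1, P3=9) → (P0=11, P1=1, P2=1, P3=9)
step 6: fire γ:  (P0=11, P1=1, P2=1, P3=9) → (P0=14, P1=0, P2=1, P3=9)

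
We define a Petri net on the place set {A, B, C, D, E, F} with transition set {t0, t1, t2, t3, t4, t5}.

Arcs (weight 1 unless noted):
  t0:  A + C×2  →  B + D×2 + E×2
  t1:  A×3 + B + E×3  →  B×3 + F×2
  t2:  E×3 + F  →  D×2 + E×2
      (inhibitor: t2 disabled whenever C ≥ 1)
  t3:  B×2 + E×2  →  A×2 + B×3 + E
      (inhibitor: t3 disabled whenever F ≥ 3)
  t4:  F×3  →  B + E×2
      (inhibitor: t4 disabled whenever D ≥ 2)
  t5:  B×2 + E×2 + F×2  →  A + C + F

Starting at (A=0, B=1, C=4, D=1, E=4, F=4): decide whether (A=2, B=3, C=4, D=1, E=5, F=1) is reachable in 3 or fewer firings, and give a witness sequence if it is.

step 1: fire t4:  (A=0, B=1, C=4, D=1, E=4, F=4) → (A=0, B=2, C=4, D=1, E=6, F=1)
step 2: fire t3:  (A=0, B=2, C=4, D=1, E=6, F=1) → (A=2, B=3, C=4, D=1, E=5, F=1)

YES — reachable via ⟨t4, t3⟩ (2 firings)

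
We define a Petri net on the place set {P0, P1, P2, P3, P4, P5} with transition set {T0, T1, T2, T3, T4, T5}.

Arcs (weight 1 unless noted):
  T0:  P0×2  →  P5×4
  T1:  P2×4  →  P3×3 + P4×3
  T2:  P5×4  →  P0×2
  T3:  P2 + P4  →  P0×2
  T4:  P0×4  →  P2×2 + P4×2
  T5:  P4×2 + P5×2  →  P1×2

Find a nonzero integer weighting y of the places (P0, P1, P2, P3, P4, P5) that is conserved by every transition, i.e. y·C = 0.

Incidence matrix C (rows=places, cols=transitions):
       T0   T1   T2   T3   T4   T5
   P0  -2    0    2    2   -4    0
   P1   0    0    0    0    0    2
   P2   0   -4    0   -1    2    0
   P3   0    3    0    0    0    0
   P4   0    3    0   -1    2   -2
   P5   4    0   -4    0    0   -2

Candidate y = [0, 3, -3, -7, 3, 0]; check y·C column-wise:
  col T0: 0·-2 + 3·0 + -3·0 + -7·0 + 3·0 + 0·4 = 0
  col T1: 3·0 + -3·-4 + -7·3 + 3·3 = 0
  col T2: 0·2 + 3·0 + -3·0 + -7·0 + 3·0 + 0·-4 = 0
  col T3: 0·2 + 3·0 + -3·-1 + -7·0 + 3·-1 = 0
  col T4: 0·-4 + 3·0 + -3·2 + -7·0 + 3·2 = 0
  col T5: 3·2 + -3·0 + -7·0 + 3·-2 + 0·-2 = 0

y = (P0:0, P1:3, P2:-3, P3:-7, P4:3, P5:0)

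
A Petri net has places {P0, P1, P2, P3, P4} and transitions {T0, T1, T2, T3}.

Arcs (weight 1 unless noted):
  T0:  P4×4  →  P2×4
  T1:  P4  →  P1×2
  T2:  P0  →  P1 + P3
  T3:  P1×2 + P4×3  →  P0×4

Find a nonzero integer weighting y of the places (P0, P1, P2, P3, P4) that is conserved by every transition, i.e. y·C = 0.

Incidence matrix C (rows=places, cols=transitions):
       T0   T1   T2   T3
   P0   0    0   -1    4
   P1   0    2    1   -2
   P2   4    0    0    0
   P3   0    0    1    0
   P4  -4   -1    0   -3

Candidate y = [2, 1, 2, 1, 2]; check y·C column-wise:
  col T0: 2·0 + 1·0 + 2·4 + 1·0 + 2·-4 = 0
  col T1: 2·0 + 1·2 + 2·0 + 1·0 + 2·-1 = 0
  col T2: 2·-1 + 1·1 + 2·0 + 1·1 + 2·0 = 0
  col T3: 2·4 + 1·-2 + 2·0 + 1·0 + 2·-3 = 0

y = (P0:2, P1:1, P2:2, P3:1, P4:2)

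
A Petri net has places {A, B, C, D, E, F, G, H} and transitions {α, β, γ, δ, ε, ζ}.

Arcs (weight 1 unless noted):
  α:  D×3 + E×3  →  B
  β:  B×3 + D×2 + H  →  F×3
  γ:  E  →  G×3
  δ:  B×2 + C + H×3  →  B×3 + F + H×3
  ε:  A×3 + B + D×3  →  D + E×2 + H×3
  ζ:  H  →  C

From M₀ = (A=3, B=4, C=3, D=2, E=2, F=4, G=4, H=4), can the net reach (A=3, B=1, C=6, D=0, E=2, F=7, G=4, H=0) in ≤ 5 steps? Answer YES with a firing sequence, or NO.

YES — reachable via ⟨β, ζ, ζ, ζ⟩ (4 firings)

step 1: fire β:  (A=3, B=4, C=3, D=2, E=2, F=4, G=4, H=4) → (A=3, B=1, C=3, D=0, E=2, F=7, G=4, H=3)
step 2: fire ζ:  (A=3, B=1, C=3, D=0, E=2, F=7, G=4, H=3) → (A=3, B=1, C=4, D=0, E=2, F=7, G=4, H=2)
step 3: fire ζ:  (A=3, B=1, C=4, D=0, E=2, F=7, G=4, H=2) → (A=3, B=1, C=5, D=0, E=2, F=7, G=4, H=1)
step 4: fire ζ:  (A=3, B=1, C=5, D=0, E=2, F=7, G=4, H=1) → (A=3, B=1, C=6, D=0, E=2, F=7, G=4, H=0)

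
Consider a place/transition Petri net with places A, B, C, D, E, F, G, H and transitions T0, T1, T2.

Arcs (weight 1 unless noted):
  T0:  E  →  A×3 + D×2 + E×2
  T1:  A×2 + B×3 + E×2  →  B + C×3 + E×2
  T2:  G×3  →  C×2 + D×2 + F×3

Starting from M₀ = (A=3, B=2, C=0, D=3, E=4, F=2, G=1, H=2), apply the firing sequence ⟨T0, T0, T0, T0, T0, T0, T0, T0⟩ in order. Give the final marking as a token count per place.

step 1: fire T0:  (A=3, B=2, C=0, D=3, E=4, F=2, G=1, H=2) → (A=6, B=2, C=0, D=5, E=5, F=2, G=1, H=2)
step 2: fire T0:  (A=6, B=2, C=0, D=5, E=5, F=2, G=1, H=2) → (A=9, B=2, C=0, D=7, E=6, F=2, G=1, H=2)
step 3: fire T0:  (A=9, B=2, C=0, D=7, E=6, F=2, G=1, H=2) → (A=12, B=2, C=0, D=9, E=7, F=2, G=1, H=2)
step 4: fire T0:  (A=12, B=2, C=0, D=9, E=7, F=2, G=1, H=2) → (A=15, B=2, C=0, D=11, E=8, F=2, G=1, H=2)
step 5: fire T0:  (A=15, B=2, C=0, D=11, E=8, F=2, G=1, H=2) → (A=18, B=2, C=0, D=13, E=9, F=2, G=1, H=2)
step 6: fire T0:  (A=18, B=2, C=0, D=13, E=9, F=2, G=1, H=2) → (A=21, B=2, C=0, D=15, E=10, F=2, G=1, H=2)
step 7: fire T0:  (A=21, B=2, C=0, D=15, E=10, F=2, G=1, H=2) → (A=24, B=2, C=0, D=17, E=11, F=2, G=1, H=2)
step 8: fire T0:  (A=24, B=2, C=0, D=17, E=11, F=2, G=1, H=2) → (A=27, B=2, C=0, D=19, E=12, F=2, G=1, H=2)

(A=27, B=2, C=0, D=19, E=12, F=2, G=1, H=2)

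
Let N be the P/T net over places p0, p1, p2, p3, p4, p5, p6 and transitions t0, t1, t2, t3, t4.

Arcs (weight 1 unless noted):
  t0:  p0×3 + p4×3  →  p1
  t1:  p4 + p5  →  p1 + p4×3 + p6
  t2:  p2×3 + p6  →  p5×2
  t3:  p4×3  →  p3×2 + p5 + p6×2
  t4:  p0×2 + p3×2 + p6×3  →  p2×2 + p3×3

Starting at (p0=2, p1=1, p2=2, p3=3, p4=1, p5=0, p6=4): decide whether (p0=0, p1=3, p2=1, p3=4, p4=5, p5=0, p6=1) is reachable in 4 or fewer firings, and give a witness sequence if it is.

NO — not reachable within 4 firings

depth 0: 1 marking
depth 1: 2 markings reached so far
depth 2: 3 markings reached so far
depth 3: 4 markings reached so far
depth 4: 6 markings reached so far
target is not among the 6 markings reachable within 4 steps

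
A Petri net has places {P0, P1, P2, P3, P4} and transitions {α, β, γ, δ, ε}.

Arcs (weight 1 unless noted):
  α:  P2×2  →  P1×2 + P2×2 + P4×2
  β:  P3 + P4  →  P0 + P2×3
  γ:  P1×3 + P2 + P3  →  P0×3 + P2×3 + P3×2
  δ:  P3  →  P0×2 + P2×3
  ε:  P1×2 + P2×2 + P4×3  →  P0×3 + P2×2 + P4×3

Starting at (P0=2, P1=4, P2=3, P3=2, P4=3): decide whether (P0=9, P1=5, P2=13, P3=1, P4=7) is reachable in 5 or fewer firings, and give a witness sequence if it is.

depth 0: 1 marking
depth 1: 6 markings reached so far
depth 2: 19 markings reached so far
depth 3: 42 markings reached so far
depth 4: 77 markings reached so far
depth 5: 122 markings reached so far
target is not among the 122 markings reachable within 5 steps

NO — not reachable within 5 firings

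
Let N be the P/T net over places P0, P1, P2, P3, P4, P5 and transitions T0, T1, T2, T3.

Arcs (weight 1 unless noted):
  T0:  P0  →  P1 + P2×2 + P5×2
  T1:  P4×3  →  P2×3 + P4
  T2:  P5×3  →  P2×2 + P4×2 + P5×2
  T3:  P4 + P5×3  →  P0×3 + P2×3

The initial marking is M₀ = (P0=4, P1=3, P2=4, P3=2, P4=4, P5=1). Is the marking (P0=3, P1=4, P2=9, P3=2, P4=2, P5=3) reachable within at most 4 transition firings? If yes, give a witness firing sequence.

step 1: fire T0:  (P0=4, P1=3, P2=4, P3=2, P4=4, P5=1) → (P0=3, P1=4, P2=6, P3=2, P4=4, P5=3)
step 2: fire T1:  (P0=3, P1=4, P2=6, P3=2, P4=4, P5=3) → (P0=3, P1=4, P2=9, P3=2, P4=2, P5=3)

YES — reachable via ⟨T0, T1⟩ (2 firings)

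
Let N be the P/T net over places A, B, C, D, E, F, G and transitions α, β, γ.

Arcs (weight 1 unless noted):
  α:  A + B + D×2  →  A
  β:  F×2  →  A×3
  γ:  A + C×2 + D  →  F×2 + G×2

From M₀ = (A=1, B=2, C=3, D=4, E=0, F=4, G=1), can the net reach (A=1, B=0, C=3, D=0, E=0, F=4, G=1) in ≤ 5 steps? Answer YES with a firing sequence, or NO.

YES — reachable via ⟨α, α⟩ (2 firings)

step 1: fire α:  (A=1, B=2, C=3, D=4, E=0, F=4, G=1) → (A=1, B=1, C=3, D=2, E=0, F=4, G=1)
step 2: fire α:  (A=1, B=1, C=3, D=2, E=0, F=4, G=1) → (A=1, B=0, C=3, D=0, E=0, F=4, G=1)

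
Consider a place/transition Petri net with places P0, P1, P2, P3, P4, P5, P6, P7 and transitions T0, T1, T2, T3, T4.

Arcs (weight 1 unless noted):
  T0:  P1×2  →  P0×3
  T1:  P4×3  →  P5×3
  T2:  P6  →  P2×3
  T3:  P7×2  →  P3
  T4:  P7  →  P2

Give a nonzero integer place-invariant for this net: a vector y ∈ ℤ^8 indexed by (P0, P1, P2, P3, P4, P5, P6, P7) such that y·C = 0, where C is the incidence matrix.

Incidence matrix C (rows=places, cols=transitions):
       T0   T1   T2   T3   T4
   P0   3    0    0    0    0
   P1  -2    0    0    0    0
   P2   0    0    3    0    1
   P3   0    0    0    1    0
   P4   0   -3    0    0    0
   P5   0    3    0    0    0
   P6   0    0   -1    0    0
   P7   0    0    0   -2   -1

Candidate y = [2, 3, 0, 0, 0, 0, 0, 0]; check y·C column-wise:
  col T0: 2·3 + 3·-2 = 0
  col T1: 2·0 + 3·0 + 0·-3 + 0·3 = 0
  col T2: 2·0 + 3·0 + 0·3 + 0·-1 = 0
  col T3: 2·0 + 3·0 + 0·1 + 0·-2 = 0
  col T4: 2·0 + 3·0 + 0·1 + 0·-1 = 0

y = (P0:2, P1:3, P2:0, P3:0, P4:0, P5:0, P6:0, P7:0)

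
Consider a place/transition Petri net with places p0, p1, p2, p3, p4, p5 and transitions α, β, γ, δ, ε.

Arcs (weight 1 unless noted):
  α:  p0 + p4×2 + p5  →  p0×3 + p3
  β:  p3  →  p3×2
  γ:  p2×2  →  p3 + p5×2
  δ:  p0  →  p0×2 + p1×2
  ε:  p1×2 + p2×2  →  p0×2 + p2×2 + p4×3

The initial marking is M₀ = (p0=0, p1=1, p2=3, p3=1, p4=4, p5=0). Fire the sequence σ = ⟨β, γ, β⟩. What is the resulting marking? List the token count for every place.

step 1: fire β:  (p0=0, p1=1, p2=3, p3=1, p4=4, p5=0) → (p0=0, p1=1, p2=3, p3=2, p4=4, p5=0)
step 2: fire γ:  (p0=0, p1=1, p2=3, p3=2, p4=4, p5=0) → (p0=0, p1=1, p2=1, p3=3, p4=4, p5=2)
step 3: fire β:  (p0=0, p1=1, p2=1, p3=3, p4=4, p5=2) → (p0=0, p1=1, p2=1, p3=4, p4=4, p5=2)

(p0=0, p1=1, p2=1, p3=4, p4=4, p5=2)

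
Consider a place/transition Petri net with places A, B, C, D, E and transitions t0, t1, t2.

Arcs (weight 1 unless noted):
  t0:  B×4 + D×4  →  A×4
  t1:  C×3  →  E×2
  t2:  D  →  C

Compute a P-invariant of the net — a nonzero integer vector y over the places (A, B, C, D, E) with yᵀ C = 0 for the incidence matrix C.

y = (A:1, B:1, C:0, D:0, E:0)

Incidence matrix C (rows=places, cols=transitions):
       t0   t1   t2
    A   4    0    0
    B  -4    0    0
    C   0   -3    1
    D  -4    0   -1
    E   0    2    0

Candidate y = [1, 1, 0, 0, 0]; check y·C column-wise:
  col t0: 1·4 + 1·-4 + 0·-4 = 0
  col t1: 1·0 + 1·0 + 0·-3 + 0·2 = 0
  col t2: 1·0 + 1·0 + 0·1 + 0·-1 = 0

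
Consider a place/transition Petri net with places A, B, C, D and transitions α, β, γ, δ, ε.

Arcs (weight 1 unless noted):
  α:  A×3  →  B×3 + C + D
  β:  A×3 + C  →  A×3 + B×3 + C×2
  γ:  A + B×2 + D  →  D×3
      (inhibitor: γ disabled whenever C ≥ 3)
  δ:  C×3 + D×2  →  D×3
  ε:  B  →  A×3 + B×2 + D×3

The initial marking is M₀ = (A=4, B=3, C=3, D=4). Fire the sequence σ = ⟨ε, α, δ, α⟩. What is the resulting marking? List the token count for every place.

step 1: fire ε:  (A=4, B=3, C=3, D=4) → (A=7, B=4, C=3, D=7)
step 2: fire α:  (A=7, B=4, C=3, D=7) → (A=4, B=7, C=4, D=8)
step 3: fire δ:  (A=4, B=7, C=4, D=8) → (A=4, B=7, C=1, D=9)
step 4: fire α:  (A=4, B=7, C=1, D=9) → (A=1, B=10, C=2, D=10)

(A=1, B=10, C=2, D=10)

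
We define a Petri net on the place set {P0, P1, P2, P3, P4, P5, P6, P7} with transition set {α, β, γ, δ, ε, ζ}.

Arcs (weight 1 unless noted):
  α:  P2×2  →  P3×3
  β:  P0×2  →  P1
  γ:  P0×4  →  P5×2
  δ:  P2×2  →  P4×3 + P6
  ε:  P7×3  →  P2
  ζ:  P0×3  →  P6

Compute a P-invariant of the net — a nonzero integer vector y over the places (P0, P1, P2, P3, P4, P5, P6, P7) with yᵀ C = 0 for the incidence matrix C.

y = (P0:1, P1:2, P2:0, P3:0, P4:-1, P5:2, P6:3, P7:0)

Incidence matrix C (rows=places, cols=transitions):
        α    β    γ    δ    ε    ζ
   P0   0   -2   -4    0    0   -3
   P1   0    1    0    0    0    0
   P2  -2    0    0   -2    1    0
   P3   3    0    0    0    0    0
   P4   0    0    0    3    0    0
   P5   0    0    2    0    0    0
   P6   0    0    0    1    0    1
   P7   0    0    0    0   -3    0

Candidate y = [1, 2, 0, 0, -1, 2, 3, 0]; check y·C column-wise:
  col α: 1·0 + 2·0 + 0·-2 + 0·3 + -1·0 + 2·0 + 3·0 = 0
  col β: 1·-2 + 2·1 + -1·0 + 2·0 + 3·0 = 0
  col γ: 1·-4 + 2·0 + -1·0 + 2·2 + 3·0 = 0
  col δ: 1·0 + 2·0 + 0·-2 + -1·3 + 2·0 + 3·1 = 0
  col ε: 1·0 + 2·0 + 0·1 + -1·0 + 2·0 + 3·0 + 0·-3 = 0
  col ζ: 1·-3 + 2·0 + -1·0 + 2·0 + 3·1 = 0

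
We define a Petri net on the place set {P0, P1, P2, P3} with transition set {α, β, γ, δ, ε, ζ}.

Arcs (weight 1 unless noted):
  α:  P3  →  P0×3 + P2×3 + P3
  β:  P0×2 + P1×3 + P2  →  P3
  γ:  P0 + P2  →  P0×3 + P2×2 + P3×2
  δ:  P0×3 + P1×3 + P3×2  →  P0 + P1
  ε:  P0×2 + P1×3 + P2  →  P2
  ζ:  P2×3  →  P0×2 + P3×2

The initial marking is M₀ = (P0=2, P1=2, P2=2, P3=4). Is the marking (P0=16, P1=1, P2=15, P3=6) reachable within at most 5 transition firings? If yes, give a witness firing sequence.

NO — not reachable within 5 firings

depth 0: 1 marking
depth 1: 3 markings reached so far
depth 2: 8 markings reached so far
depth 3: 15 markings reached so far
depth 4: 26 markings reached so far
depth 5: 40 markings reached so far
target is not among the 40 markings reachable within 5 steps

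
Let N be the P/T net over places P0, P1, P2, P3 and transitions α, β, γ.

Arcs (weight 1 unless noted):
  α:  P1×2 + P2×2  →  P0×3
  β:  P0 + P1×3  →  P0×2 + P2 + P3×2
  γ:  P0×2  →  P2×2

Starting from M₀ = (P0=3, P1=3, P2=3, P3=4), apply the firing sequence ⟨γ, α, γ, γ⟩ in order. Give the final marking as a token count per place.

step 1: fire γ:  (P0=3, P1=3, P2=3, P3=4) → (P0=1, P1=3, P2=5, P3=4)
step 2: fire α:  (P0=1, P1=3, P2=5, P3=4) → (P0=4, P1=1, P2=3, P3=4)
step 3: fire γ:  (P0=4, P1=1, P2=3, P3=4) → (P0=2, P1=1, P2=5, P3=4)
step 4: fire γ:  (P0=2, P1=1, P2=5, P3=4) → (P0=0, P1=1, P2=7, P3=4)

(P0=0, P1=1, P2=7, P3=4)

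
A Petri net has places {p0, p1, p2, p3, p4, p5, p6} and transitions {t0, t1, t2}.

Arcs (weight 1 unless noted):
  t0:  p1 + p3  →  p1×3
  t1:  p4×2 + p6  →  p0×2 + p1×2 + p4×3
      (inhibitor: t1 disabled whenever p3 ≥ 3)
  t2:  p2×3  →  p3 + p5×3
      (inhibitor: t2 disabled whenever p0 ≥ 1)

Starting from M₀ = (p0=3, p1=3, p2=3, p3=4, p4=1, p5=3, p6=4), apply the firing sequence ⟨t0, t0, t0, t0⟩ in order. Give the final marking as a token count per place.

step 1: fire t0:  (p0=3, p1=3, p2=3, p3=4, p4=1, p5=3, p6=4) → (p0=3, p1=5, p2=3, p3=3, p4=1, p5=3, p6=4)
step 2: fire t0:  (p0=3, p1=5, p2=3, p3=3, p4=1, p5=3, p6=4) → (p0=3, p1=7, p2=3, p3=2, p4=1, p5=3, p6=4)
step 3: fire t0:  (p0=3, p1=7, p2=3, p3=2, p4=1, p5=3, p6=4) → (p0=3, p1=9, p2=3, p3=1, p4=1, p5=3, p6=4)
step 4: fire t0:  (p0=3, p1=9, p2=3, p3=1, p4=1, p5=3, p6=4) → (p0=3, p1=11, p2=3, p3=0, p4=1, p5=3, p6=4)

(p0=3, p1=11, p2=3, p3=0, p4=1, p5=3, p6=4)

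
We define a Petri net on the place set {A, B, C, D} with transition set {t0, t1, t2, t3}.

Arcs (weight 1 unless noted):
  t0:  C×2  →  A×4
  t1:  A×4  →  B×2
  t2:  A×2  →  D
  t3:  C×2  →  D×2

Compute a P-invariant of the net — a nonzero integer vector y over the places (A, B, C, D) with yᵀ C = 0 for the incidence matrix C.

y = (A:1, B:2, C:2, D:2)

Incidence matrix C (rows=places, cols=transitions):
       t0   t1   t2   t3
    A   4   -4   -2    0
    B   0    2    0    0
    C  -2    0    0   -2
    D   0    0    1    2

Candidate y = [1, 2, 2, 2]; check y·C column-wise:
  col t0: 1·4 + 2·0 + 2·-2 + 2·0 = 0
  col t1: 1·-4 + 2·2 + 2·0 + 2·0 = 0
  col t2: 1·-2 + 2·0 + 2·0 + 2·1 = 0
  col t3: 1·0 + 2·0 + 2·-2 + 2·2 = 0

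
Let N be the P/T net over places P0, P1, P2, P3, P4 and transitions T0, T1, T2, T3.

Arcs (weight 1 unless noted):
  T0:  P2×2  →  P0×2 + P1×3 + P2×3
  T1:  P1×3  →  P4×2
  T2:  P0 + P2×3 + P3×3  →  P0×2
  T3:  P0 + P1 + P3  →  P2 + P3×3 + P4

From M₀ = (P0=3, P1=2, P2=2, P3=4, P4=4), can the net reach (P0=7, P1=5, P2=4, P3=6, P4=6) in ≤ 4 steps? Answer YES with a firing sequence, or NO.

NO — not reachable within 4 firings

depth 0: 1 marking
depth 1: 3 markings reached so far
depth 2: 9 markings reached so far
depth 3: 18 markings reached so far
depth 4: 31 markings reached so far
target is not among the 31 markings reachable within 4 steps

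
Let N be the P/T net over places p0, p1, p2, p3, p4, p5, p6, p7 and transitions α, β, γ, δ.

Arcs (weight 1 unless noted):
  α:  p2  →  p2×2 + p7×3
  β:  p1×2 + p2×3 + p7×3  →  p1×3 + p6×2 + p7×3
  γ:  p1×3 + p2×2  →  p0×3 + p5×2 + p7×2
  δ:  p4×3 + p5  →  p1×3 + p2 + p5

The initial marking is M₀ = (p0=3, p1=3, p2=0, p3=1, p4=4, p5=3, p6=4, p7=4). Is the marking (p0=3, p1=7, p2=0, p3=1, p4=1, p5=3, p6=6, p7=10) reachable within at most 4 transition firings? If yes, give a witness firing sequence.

step 1: fire δ:  (p0=3, p1=3, p2=0, p3=1, p4=4, p5=3, p6=4, p7=4) → (p0=3, p1=6, p2=1, p3=1, p4=1, p5=3, p6=4, p7=4)
step 2: fire α:  (p0=3, p1=6, p2=1, p3=1, p4=1, p5=3, p6=4, p7=4) → (p0=3, p1=6, p2=2, p3=1, p4=1, p5=3, p6=4, p7=7)
step 3: fire α:  (p0=3, p1=6, p2=2, p3=1, p4=1, p5=3, p6=4, p7=7) → (p0=3, p1=6, p2=3, p3=1, p4=1, p5=3, p6=4, p7=10)
step 4: fire β:  (p0=3, p1=6, p2=3, p3=1, p4=1, p5=3, p6=4, p7=10) → (p0=3, p1=7, p2=0, p3=1, p4=1, p5=3, p6=6, p7=10)

YES — reachable via ⟨δ, α, α, β⟩ (4 firings)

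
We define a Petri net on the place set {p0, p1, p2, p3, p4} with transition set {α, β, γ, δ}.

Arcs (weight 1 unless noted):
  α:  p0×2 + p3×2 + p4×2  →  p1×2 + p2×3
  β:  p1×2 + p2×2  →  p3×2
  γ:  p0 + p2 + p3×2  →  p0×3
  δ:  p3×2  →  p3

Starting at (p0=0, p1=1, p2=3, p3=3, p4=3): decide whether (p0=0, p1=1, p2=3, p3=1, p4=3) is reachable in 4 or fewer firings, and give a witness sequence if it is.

YES — reachable via ⟨δ, δ⟩ (2 firings)

step 1: fire δ:  (p0=0, p1=1, p2=3, p3=3, p4=3) → (p0=0, p1=1, p2=3, p3=2, p4=3)
step 2: fire δ:  (p0=0, p1=1, p2=3, p3=2, p4=3) → (p0=0, p1=1, p2=3, p3=1, p4=3)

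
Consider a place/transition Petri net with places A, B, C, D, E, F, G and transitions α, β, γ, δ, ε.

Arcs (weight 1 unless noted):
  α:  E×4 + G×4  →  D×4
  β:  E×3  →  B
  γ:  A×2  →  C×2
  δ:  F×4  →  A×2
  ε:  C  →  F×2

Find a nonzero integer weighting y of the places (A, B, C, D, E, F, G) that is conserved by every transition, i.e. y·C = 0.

y = (A:0, B:3, C:0, D:1, E:1, F:0, G:0)

Incidence matrix C (rows=places, cols=transitions):
        α    β    γ    δ    ε
    A   0    0   -2    2    0
    B   0    1    0    0    0
    C   0    0    2    0   -1
    D   4    0    0    0    0
    E  -4   -3    0    0    0
    F   0    0    0   -4    2
    G  -4    0    0    0    0

Candidate y = [0, 3, 0, 1, 1, 0, 0]; check y·C column-wise:
  col α: 3·0 + 1·4 + 1·-4 + 0·-4 = 0
  col β: 3·1 + 1·0 + 1·-3 = 0
  col γ: 0·-2 + 3·0 + 0·2 + 1·0 + 1·0 = 0
  col δ: 0·2 + 3·0 + 1·0 + 1·0 + 0·-4 = 0
  col ε: 3·0 + 0·-1 + 1·0 + 1·0 + 0·2 = 0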